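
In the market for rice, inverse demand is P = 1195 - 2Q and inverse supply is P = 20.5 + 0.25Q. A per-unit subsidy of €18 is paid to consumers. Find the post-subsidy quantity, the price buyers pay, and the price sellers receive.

Pre-subsidy: 1195 - 2Q = 20.5 + 0.25Q gives Q* = 522 and P* = 151.
With the rebate, buyers effectively pay Pb = Ps − 18, where Ps is the price sellers receive.
On the curves, Pb = 1195 - 2Q and Ps = 20.5 + 0.25Q; the wedge Ps − Pb = 18 gives 20.5 + 0.25Q − (1195 - 2Q) = 18, so Q' = 530.
Then Pb = 1195 − 2·530 = 135 and Ps = 20.5 + 0.25·530 = 153.

Q' = 530; buyers pay €135; sellers receive €153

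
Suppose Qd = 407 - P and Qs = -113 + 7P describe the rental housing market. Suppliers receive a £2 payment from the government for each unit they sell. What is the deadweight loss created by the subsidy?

Pre-subsidy: 407 - P = -113 + 7P gives P* = 65, Q* = 342.
With the subsidy, sellers receive Ps = Pb + 2 for each unit, where Pb is the price buyers pay.
Supply in terms of Pb becomes Qs = -113 + 7(Pb + 2) = -99 + 7Pb. Setting this equal to demand: 407 - Pb = -99 + 7Pb, so Pb = 63.25.
Sellers receive Ps = 63.25 + 2 = 65.25; Q' = 407 − 1·63.25 = 343.75.
The subsidy expands output by 343.75 − 342 = 1.75 past the efficient level; on those units the gap between marginal cost and willingness to pay runs from 0 up to 2.
DWL = ½ × 2 × 1.75 = 1.75.

Deadweight loss = £1.75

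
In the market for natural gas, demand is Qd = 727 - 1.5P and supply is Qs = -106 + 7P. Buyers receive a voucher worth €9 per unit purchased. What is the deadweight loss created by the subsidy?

Pre-subsidy: 727 - 1.5P = -106 + 7P gives P* = 98, Q* = 580.
With the rebate, buyers effectively pay Pb = Ps − 9, where Ps is the price sellers receive.
Demand in terms of Ps becomes Qd = 727 − 1.5(Ps − 9) = 740.5 - 1.5Ps. Setting this equal to supply: 740.5 - 1.5Ps = -106 + 7Ps, so Ps = 1693/17.
Buyers pay Pb = 1693/17 − 9 = 1540/17; Q' = -106 + 7·(1693/17) = 10049/17.
The subsidy expands output by 10049/17 − 580 = 189/17 past the efficient level; on those units the gap between marginal cost and willingness to pay runs from 0 up to 9.
DWL = ½ × 9 × 189/17 = 1701/34.

Deadweight loss = 1701/34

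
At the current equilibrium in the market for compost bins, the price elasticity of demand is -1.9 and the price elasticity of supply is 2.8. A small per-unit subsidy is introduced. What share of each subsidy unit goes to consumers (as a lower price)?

For a small subsidy around the equilibrium, the benefit split depends on the relative slopes, which at a point are proportional to the elasticities.
Buyer share = εs/(εs + |εd|) = 2.8/(2.8 + 1.9) = 28/47; seller share = |εd|/(εs + |εd|) = 19/47.

Consumer share = 28/47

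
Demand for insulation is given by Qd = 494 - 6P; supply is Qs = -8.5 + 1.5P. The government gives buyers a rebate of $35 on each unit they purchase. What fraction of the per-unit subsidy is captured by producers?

Pre-subsidy: 494 - 6P = -8.5 + 1.5P gives P* = 67, Q* = 92.
With the rebate, buyers effectively pay Pb = Ps − 35, where Ps is the price sellers receive.
Demand in terms of Ps becomes Qd = 494 − 6(Ps − 35) = 704 - 6Ps. Setting this equal to supply: 704 - 6Ps = -8.5 + 1.5Ps, so Ps = 95.
Buyers pay Pb = 95 − 35 = 60; Q' = -8.5 + 1.5·95 = 134.
Buyers' price falls by P* − Pb = 67 − 60 = 7; sellers' price rises by Ps − P* = 95 − 67 = 28.
So producers capture 28/35 = 0.8 of each unit of subsidy.

Producer share = 0.8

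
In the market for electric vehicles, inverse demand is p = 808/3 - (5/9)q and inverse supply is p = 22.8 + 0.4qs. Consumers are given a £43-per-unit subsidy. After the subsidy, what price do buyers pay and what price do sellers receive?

Buyers pay £101; sellers receive £144

Pre-subsidy: 808/3 - (5/9)q = 22.8 + 0.4q gives q* = 258 and p* = 126.
With the rebate, buyers effectively pay pb = ps − 43, where ps is the price sellers receive.
On the curves, pb = 808/3 - (5/9)q and ps = 22.8 + 0.4q; the wedge ps − pb = 43 gives 22.8 + 0.4q − (808/3 - (5/9)q) = 43, so q' = 303.
Then pb = 808/3 − (5/9)·303 = 101 and ps = 22.8 + 0.4·303 = 144.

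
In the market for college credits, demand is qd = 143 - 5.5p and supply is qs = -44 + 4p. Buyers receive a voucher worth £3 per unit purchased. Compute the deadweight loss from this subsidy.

Deadweight loss = 198/19

Pre-subsidy: 143 - 5.5p = -44 + 4p gives p* = 374/19, q* = 660/19.
With the rebate, buyers effectively pay pb = ps − 3, where ps is the price sellers receive.
Demand in terms of ps becomes qd = 143 − 5.5(ps − 3) = 159.5 - 5.5ps. Setting this equal to supply: 159.5 - 5.5ps = -44 + 4ps, so ps = 407/19.
Buyers pay pb = 407/19 − 3 = 350/19; q' = -44 + 4·(407/19) = 792/19.
The subsidy expands output by 792/19 − 660/19 = 132/19 past the efficient level; on those units the gap between marginal cost and willingness to pay runs from 0 up to 3.
DWL = ½ × 3 × 132/19 = 198/19.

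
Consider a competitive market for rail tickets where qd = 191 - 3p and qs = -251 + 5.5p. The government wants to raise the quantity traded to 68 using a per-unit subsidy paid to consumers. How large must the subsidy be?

At q = 68, invert demand for the buyer price: pb = (191 − 68)/3 = 41; invert supply for the seller price: ps = (68 − (-251))/5.5 = 58.
The subsidy must fill the gap: s = ps − pb = 58 − 41 = 17.

Required subsidy s = 17 per unit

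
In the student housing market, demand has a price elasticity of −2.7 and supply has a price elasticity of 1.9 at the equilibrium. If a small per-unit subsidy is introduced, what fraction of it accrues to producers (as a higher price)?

Producer share = 27/46

For a small subsidy around the equilibrium, the benefit split depends on the relative slopes, which at a point are proportional to the elasticities.
Buyer share = εs/(εs + |εd|) = 1.9/(1.9 + 2.7) = 19/46; seller share = |εd|/(εs + |εd|) = 27/46.
So producers capture 27/46 of the subsidy.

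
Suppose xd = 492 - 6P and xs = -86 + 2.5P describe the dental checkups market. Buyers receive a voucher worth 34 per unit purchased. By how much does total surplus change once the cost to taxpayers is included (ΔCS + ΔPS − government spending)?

Pre-subsidy: 492 - 6P = -86 + 2.5P gives P* = 68, x* = 84.
With the rebate, buyers effectively pay Pb = Ps − 34, where Ps is the price sellers receive.
Demand in terms of Ps becomes xd = 492 − 6(Ps − 34) = 696 - 6Ps. Setting this equal to supply: 696 - 6Ps = -86 + 2.5Ps, so Ps = 92.
Buyers pay Pb = 92 − 34 = 58; x' = -86 + 2.5·92 = 144.
ΔCS = ½(84 + 144)(68 − 58) = 1140; ΔPS = ½(84 + 144)(92 − 68) = 2736.
Government spending = 34 × 144 = 4896.
Net change = 1140 + 2736 − 4896 = -1020. The loss equals the DWL triangle ½·34·60.

Net change in total surplus = -1020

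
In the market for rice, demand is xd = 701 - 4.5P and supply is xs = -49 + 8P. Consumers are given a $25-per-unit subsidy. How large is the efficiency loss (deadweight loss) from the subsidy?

Pre-subsidy: 701 - 4.5P = -49 + 8P gives P* = 60, x* = 431.
With the rebate, buyers effectively pay Pb = Ps − 25, where Ps is the price sellers receive.
Demand in terms of Ps becomes xd = 701 − 4.5(Ps − 25) = 813.5 - 4.5Ps. Setting this equal to supply: 813.5 - 4.5Ps = -49 + 8Ps, so Ps = 69.
Buyers pay Pb = 69 − 25 = 44; x' = -49 + 8·69 = 503.
The subsidy expands output by 503 − 431 = 72 past the efficient level; on those units the gap between marginal cost and willingness to pay runs from 0 up to 25.
DWL = ½ × 25 × 72 = 900.

Deadweight loss = $900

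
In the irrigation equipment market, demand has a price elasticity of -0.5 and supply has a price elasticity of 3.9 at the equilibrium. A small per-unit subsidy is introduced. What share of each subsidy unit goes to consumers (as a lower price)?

Consumer share = 39/44

For a small subsidy around the equilibrium, the benefit split depends on the relative slopes, which at a point are proportional to the elasticities.
Buyer share = εs/(εs + |εd|) = 3.9/(3.9 + 0.5) = 39/44; seller share = |εd|/(εs + |εd|) = 5/44.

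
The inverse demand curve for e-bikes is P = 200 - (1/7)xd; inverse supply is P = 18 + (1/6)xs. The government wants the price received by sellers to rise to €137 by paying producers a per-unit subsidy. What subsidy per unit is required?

At a seller price of 137, quantity supplied is -108 + 6·137 = 714.
Buyers absorb 714 only when they pay Pb = 200 − (1/7)·714 = 98.
s = Ps − Pb = 137 − 98 = 39.

Required subsidy s = €39 per unit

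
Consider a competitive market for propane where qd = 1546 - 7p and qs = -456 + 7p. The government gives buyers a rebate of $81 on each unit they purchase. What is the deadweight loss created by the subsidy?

Pre-subsidy: 1546 - 7p = -456 + 7p gives p* = 143, q* = 545.
With the rebate, buyers effectively pay pb = ps − 81, where ps is the price sellers receive.
Demand in terms of ps becomes qd = 1546 − 7(ps − 81) = 2113 - 7ps. Setting this equal to supply: 2113 - 7ps = -456 + 7ps, so ps = 183.5.
Buyers pay pb = 183.5 − 81 = 102.5; q' = -456 + 7·183.5 = 828.5.
The subsidy expands output by 828.5 − 545 = 283.5 past the efficient level; on those units the gap between marginal cost and willingness to pay runs from 0 up to 81.
DWL = ½ × 81 × 283.5 = 11481.75.

Deadweight loss = $11481.75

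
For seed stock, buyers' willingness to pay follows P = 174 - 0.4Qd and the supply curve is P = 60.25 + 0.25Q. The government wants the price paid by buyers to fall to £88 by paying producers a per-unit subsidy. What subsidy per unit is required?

Required subsidy s = £26 per unit

At a buyer price of 88, quantity demanded is 435 − 2.5·88 = 215.
Sellers supply 215 only when they receive Ps = 60.25 + 0.25·215 = 114.
s = Ps − Pb = 114 − 88 = 26.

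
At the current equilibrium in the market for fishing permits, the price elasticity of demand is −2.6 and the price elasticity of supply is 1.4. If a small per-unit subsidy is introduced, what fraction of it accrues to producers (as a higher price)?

For a small subsidy around the equilibrium, the benefit split depends on the relative slopes, which at a point are proportional to the elasticities.
Buyer share = εs/(εs + |εd|) = 1.4/(1.4 + 2.6) = 0.35; seller share = |εd|/(εs + |εd|) = 0.65.
So producers capture 0.65 of the subsidy.

Producer share = 0.65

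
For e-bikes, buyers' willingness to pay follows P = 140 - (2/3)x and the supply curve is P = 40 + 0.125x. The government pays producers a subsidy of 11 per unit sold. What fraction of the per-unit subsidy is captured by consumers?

Pre-subsidy: 140 - (2/3)x = 40 + 0.125x gives x* = 2400/19 and P* = 1060/19.
With the subsidy, sellers receive Ps = Pb + 11 for each unit, where Pb is the price buyers pay.
On the curves, Pb = 140 - (2/3)x and Ps = 40 + 0.125x; the wedge Ps − Pb = 11 gives 40 + 0.125x − (140 - (2/3)x) = 11, so x' = 2664/19.
Then Pb = 140 − (2/3)·(2664/19) = 884/19 and Ps = 40 + 0.125·(2664/19) = 1093/19.
Buyers' price falls by P* − Pb = 1060/19 − 884/19 = 176/19; sellers' price rises by Ps − P* = 1093/19 − 1060/19 = 33/19.
So consumers capture (176/19)/11 = 16/19 of each unit of subsidy.

Consumer share = 16/19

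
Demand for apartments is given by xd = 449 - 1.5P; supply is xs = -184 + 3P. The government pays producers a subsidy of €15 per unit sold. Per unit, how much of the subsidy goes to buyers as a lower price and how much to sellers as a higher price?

Buyers gain €10 per unit; sellers gain €5 per unit

Pre-subsidy: 449 - 1.5P = -184 + 3P gives P* = 422/3, x* = 238.
With the subsidy, sellers receive Ps = Pb + 15 for each unit, where Pb is the price buyers pay.
Supply in terms of Pb becomes xs = -184 + 3(Pb + 15) = -139 + 3Pb. Setting this equal to demand: 449 - 1.5Pb = -139 + 3Pb, so Pb = 392/3.
Sellers receive Ps = 392/3 + 15 = 437/3; x' = 449 − 1.5·(392/3) = 253.
Buyers' price falls by P* − Pb = 422/3 − 392/3 = 10; sellers' price rises by Ps − P* = 437/3 − 422/3 = 5.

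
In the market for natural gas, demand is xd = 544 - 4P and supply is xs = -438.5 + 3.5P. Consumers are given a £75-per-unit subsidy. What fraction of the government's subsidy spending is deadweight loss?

DWL / government spending = 0.4375

Pre-subsidy: 544 - 4P = -438.5 + 3.5P gives P* = 131, x* = 20.
With the rebate, buyers effectively pay Pb = Ps − 75, where Ps is the price sellers receive.
Demand in terms of Ps becomes xd = 544 − 4(Ps − 75) = 844 - 4Ps. Setting this equal to supply: 844 - 4Ps = -438.5 + 3.5Ps, so Ps = 171.
Buyers pay Pb = 171 − 75 = 96; x' = -438.5 + 3.5·171 = 160.
ΔCS = ½(20 + 160)(131 − 96) = 3150; ΔPS = ½(20 + 160)(171 − 131) = 3600.
Government spending = 75 × 160 = 12000.
DWL = ½ × 75 × (160 − 20) = 5250; fraction = 5250 / 12000 = 0.4375.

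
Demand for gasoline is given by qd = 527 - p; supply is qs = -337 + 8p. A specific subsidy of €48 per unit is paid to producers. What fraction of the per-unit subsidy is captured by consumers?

Consumer share = 8/9

Pre-subsidy: 527 - p = -337 + 8p gives p* = 96, q* = 431.
With the subsidy, sellers receive ps = pb + 48 for each unit, where pb is the price buyers pay.
Supply in terms of pb becomes qs = -337 + 8(pb + 48) = 47 + 8pb. Setting this equal to demand: 527 - pb = 47 + 8pb, so pb = 160/3.
Sellers receive ps = 160/3 + 48 = 304/3; q' = 527 − 1·(160/3) = 1421/3.
Buyers' price falls by p* − pb = 96 − 160/3 = 128/3; sellers' price rises by ps − p* = 304/3 − 96 = 16/3.
So consumers capture (128/3)/48 = 8/9 of each unit of subsidy.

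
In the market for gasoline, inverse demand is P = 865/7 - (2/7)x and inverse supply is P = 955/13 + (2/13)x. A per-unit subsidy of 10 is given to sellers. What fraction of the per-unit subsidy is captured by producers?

Pre-subsidy: 865/7 - (2/7)x = 955/13 + (2/13)x gives x* = 114 and P* = 91.
With the subsidy, sellers receive Ps = Pb + 10 for each unit, where Pb is the price buyers pay.
On the curves, Pb = 865/7 - (2/7)x and Ps = 955/13 + (2/13)x; the wedge Ps − Pb = 10 gives 955/13 + (2/13)x − (865/7 - (2/7)x) = 10, so x' = 136.75.
Then Pb = 865/7 − (2/7)·136.75 = 84.5 and Ps = 955/13 + (2/13)·136.75 = 94.5.
Buyers' price falls by P* − Pb = 91 − 84.5 = 6.5; sellers' price rises by Ps − P* = 94.5 − 91 = 3.5.
So producers capture 3.5/10 = 0.35 of each unit of subsidy.

Producer share = 0.35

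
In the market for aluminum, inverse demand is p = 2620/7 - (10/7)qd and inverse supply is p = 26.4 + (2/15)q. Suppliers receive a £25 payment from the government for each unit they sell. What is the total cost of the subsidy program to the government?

Government cost = 978825/164

Pre-subsidy: 2620/7 - (10/7)q = 26.4 + (2/15)q gives q* = 9132/41 and p* = 2300/41.
With the subsidy, sellers receive ps = pb + 25 for each unit, where pb is the price buyers pay.
On the curves, pb = 2620/7 - (10/7)q and ps = 26.4 + (2/15)q; the wedge ps − pb = 25 gives 26.4 + (2/15)q − (2620/7 - (10/7)q) = 25, so q' = 39153/164.
Then pb = 2620/7 − (10/7)·(39153/164) = 2725/82 and ps = 26.4 + (2/15)·(39153/164) = 4775/82.
Government outlay = subsidy × quantity = 25 × 39153/164 = 978825/164.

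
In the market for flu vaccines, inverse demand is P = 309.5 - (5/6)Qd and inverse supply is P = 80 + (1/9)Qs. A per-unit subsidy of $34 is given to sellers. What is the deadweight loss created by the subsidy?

Deadweight loss = $612

Pre-subsidy: 309.5 - (5/6)Q = 80 + (1/9)Q gives Q* = 243 and P* = 107.
With the subsidy, sellers receive Ps = Pb + 34 for each unit, where Pb is the price buyers pay.
On the curves, Pb = 309.5 - (5/6)Q and Ps = 80 + (1/9)Q; the wedge Ps − Pb = 34 gives 80 + (1/9)Q − (309.5 - (5/6)Q) = 34, so Q' = 279.
Then Pb = 309.5 − (5/6)·279 = 77 and Ps = 80 + (1/9)·279 = 111.
The subsidy expands output by 279 − 243 = 36 past the efficient level; on those units the gap between marginal cost and willingness to pay runs from 0 up to 34.
DWL = ½ × 34 × 36 = 612.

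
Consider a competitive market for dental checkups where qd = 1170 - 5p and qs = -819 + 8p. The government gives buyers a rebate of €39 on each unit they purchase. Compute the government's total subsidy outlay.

Pre-subsidy: 1170 - 5p = -819 + 8p gives p* = 153, q* = 405.
With the rebate, buyers effectively pay pb = ps − 39, where ps is the price sellers receive.
Demand in terms of ps becomes qd = 1170 − 5(ps − 39) = 1365 - 5ps. Setting this equal to supply: 1365 - 5ps = -819 + 8ps, so ps = 168.
Buyers pay pb = 168 − 39 = 129; q' = -819 + 8·168 = 525.
Government outlay = subsidy × quantity = 39 × 525 = 20475.

Government cost = €20475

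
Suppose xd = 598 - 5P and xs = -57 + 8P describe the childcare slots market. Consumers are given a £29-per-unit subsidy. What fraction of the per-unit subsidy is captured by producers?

Pre-subsidy: 598 - 5P = -57 + 8P gives P* = 655/13, x* = 4499/13.
With the rebate, buyers effectively pay Pb = Ps − 29, where Ps is the price sellers receive.
Demand in terms of Ps becomes xd = 598 − 5(Ps − 29) = 743 - 5Ps. Setting this equal to supply: 743 - 5Ps = -57 + 8Ps, so Ps = 800/13.
Buyers pay Pb = 800/13 − 29 = 423/13; x' = -57 + 8·(800/13) = 5659/13.
Buyers' price falls by P* − Pb = 655/13 − 423/13 = 232/13; sellers' price rises by Ps − P* = 800/13 − 655/13 = 145/13.
So producers capture (145/13)/29 = 5/13 of each unit of subsidy.

Producer share = 5/13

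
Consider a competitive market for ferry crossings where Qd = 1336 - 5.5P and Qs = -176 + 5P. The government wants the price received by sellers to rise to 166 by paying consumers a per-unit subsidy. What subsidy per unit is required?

Required subsidy s = 42 per unit

At a seller price of 166, quantity supplied is -176 + 5·166 = 654.
Buyers absorb 654 only when they pay Pb with 1336 − 5.5·Pb = 654, i.e. Pb = 124.
s = Ps − Pb = 166 − 124 = 42.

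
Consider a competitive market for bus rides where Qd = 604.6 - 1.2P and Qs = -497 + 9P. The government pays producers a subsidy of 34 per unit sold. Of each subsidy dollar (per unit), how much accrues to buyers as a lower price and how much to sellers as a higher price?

Buyers gain 30 per unit; sellers gain 4 per unit

Pre-subsidy: 604.6 - 1.2P = -497 + 9P gives P* = 108, Q* = 475.
With the subsidy, sellers receive Ps = Pb + 34 for each unit, where Pb is the price buyers pay.
Supply in terms of Pb becomes Qs = -497 + 9(Pb + 34) = -191 + 9Pb. Setting this equal to demand: 604.6 - 1.2Pb = -191 + 9Pb, so Pb = 78.
Sellers receive Ps = 78 + 34 = 112; Q' = 604.6 − 1.2·78 = 511.
Buyers' price falls by P* − Pb = 108 − 78 = 30; sellers' price rises by Ps − P* = 112 − 108 = 4.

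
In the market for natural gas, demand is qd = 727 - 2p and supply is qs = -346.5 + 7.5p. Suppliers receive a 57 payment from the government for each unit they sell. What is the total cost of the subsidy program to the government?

Government cost = 33687

Pre-subsidy: 727 - 2p = -346.5 + 7.5p gives p* = 113, q* = 501.
With the subsidy, sellers receive ps = pb + 57 for each unit, where pb is the price buyers pay.
Supply in terms of pb becomes qs = -346.5 + 7.5(pb + 57) = 81 + 7.5pb. Setting this equal to demand: 727 - 2pb = 81 + 7.5pb, so pb = 68.
Sellers receive ps = 68 + 57 = 125; q' = 727 − 2·68 = 591.
Government outlay = subsidy × quantity = 57 × 591 = 33687.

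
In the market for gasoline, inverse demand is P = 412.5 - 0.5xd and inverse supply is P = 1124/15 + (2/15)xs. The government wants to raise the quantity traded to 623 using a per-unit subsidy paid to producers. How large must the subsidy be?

At x = 623, from the demand curve buyers pay Pb = 412.5 − 0.5·623 = 101; from the supply curve sellers need Ps = 1124/15 + (2/15)·623 = 158.
The subsidy must fill the gap: s = Ps − Pb = 158 − 101 = 57.

Required subsidy s = 57 per unit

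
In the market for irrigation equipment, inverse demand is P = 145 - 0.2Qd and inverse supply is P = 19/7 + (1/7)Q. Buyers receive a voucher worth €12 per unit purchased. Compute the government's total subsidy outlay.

Pre-subsidy: 145 - 0.2Q = 19/7 + (1/7)Q gives Q* = 415 and P* = 62.
With the rebate, buyers effectively pay Pb = Ps − 12, where Ps is the price sellers receive.
On the curves, Pb = 145 - 0.2Q and Ps = 19/7 + (1/7)Q; the wedge Ps − Pb = 12 gives 19/7 + (1/7)Q − (145 - 0.2Q) = 12, so Q' = 450.
Then Pb = 145 − 0.2·450 = 55 and Ps = 19/7 + (1/7)·450 = 67.
Government outlay = subsidy × quantity = 12 × 450 = 5400.

Government cost = €5400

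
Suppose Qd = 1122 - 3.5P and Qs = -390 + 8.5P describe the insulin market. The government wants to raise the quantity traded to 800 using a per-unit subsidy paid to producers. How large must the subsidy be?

Required subsidy s = 48 per unit

At Q = 800, invert demand for the buyer price: Pb = (1122 − 800)/3.5 = 92; invert supply for the seller price: Ps = (800 − (-390))/8.5 = 140.
The subsidy must fill the gap: s = Ps − Pb = 140 − 92 = 48.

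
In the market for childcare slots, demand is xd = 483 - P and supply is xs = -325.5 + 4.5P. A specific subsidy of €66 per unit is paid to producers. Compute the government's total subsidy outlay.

Pre-subsidy: 483 - P = -325.5 + 4.5P gives P* = 147, x* = 336.
With the subsidy, sellers receive Ps = Pb + 66 for each unit, where Pb is the price buyers pay.
Supply in terms of Pb becomes xs = -325.5 + 4.5(Pb + 66) = -28.5 + 4.5Pb. Setting this equal to demand: 483 - Pb = -28.5 + 4.5Pb, so Pb = 93.
Sellers receive Ps = 93 + 66 = 159; x' = 483 − 1·93 = 390.
Government outlay = subsidy × quantity = 66 × 390 = 25740.

Government cost = €25740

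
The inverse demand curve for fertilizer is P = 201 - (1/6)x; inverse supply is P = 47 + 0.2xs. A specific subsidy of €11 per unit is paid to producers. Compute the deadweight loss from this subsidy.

Deadweight loss = €165

Pre-subsidy: 201 - (1/6)x = 47 + 0.2x gives x* = 420 and P* = 131.
With the subsidy, sellers receive Ps = Pb + 11 for each unit, where Pb is the price buyers pay.
On the curves, Pb = 201 - (1/6)x and Ps = 47 + 0.2x; the wedge Ps − Pb = 11 gives 47 + 0.2x − (201 - (1/6)x) = 11, so x' = 450.
Then Pb = 201 − (1/6)·450 = 126 and Ps = 47 + 0.2·450 = 137.
The subsidy expands output by 450 − 420 = 30 past the efficient level; on those units the gap between marginal cost and willingness to pay runs from 0 up to 11.
DWL = ½ × 11 × 30 = 165.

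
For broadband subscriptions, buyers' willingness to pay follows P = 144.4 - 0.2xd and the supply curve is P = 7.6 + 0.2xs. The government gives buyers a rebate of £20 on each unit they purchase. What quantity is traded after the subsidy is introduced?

Pre-subsidy: 144.4 - 0.2x = 7.6 + 0.2x gives x* = 342 and P* = 76.
With the rebate, buyers effectively pay Pb = Ps − 20, where Ps is the price sellers receive.
On the curves, Pb = 144.4 - 0.2x and Ps = 7.6 + 0.2x; the wedge Ps − Pb = 20 gives 7.6 + 0.2x − (144.4 - 0.2x) = 20, so x' = 392.
Then Pb = 144.4 − 0.2·392 = 66 and Ps = 7.6 + 0.2·392 = 86.

x' = 392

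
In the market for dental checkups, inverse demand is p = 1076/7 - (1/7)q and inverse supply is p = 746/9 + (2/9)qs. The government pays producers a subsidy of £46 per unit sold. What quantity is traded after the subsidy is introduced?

Pre-subsidy: 1076/7 - (1/7)q = 746/9 + (2/9)q gives q* = 194 and p* = 126.
With the subsidy, sellers receive ps = pb + 46 for each unit, where pb is the price buyers pay.
On the curves, pb = 1076/7 - (1/7)q and ps = 746/9 + (2/9)q; the wedge ps − pb = 46 gives 746/9 + (2/9)q − (1076/7 - (1/7)q) = 46, so q' = 320.
Then pb = 1076/7 − (1/7)·320 = 108 and ps = 746/9 + (2/9)·320 = 154.

q' = 320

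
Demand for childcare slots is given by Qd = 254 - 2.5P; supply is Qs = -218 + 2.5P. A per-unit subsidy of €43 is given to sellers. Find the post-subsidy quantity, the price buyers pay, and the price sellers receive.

Pre-subsidy: 254 - 2.5P = -218 + 2.5P gives P* = 94.4, Q* = 18.
With the subsidy, sellers receive Ps = Pb + 43 for each unit, where Pb is the price buyers pay.
Supply in terms of Pb becomes Qs = -218 + 2.5(Pb + 43) = -110.5 + 2.5Pb. Setting this equal to demand: 254 - 2.5Pb = -110.5 + 2.5Pb, so Pb = 72.9.
Sellers receive Ps = 72.9 + 43 = 115.9; Q' = 254 − 2.5·72.9 = 71.75.

Q' = 71.75; buyers pay €72.9; sellers receive €115.9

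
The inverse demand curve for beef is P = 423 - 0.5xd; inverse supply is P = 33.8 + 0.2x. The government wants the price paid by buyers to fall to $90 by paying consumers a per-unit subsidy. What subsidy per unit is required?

At a buyer price of 90, quantity demanded is 846 − 2·90 = 666.
Sellers supply 666 only when they receive Ps = 33.8 + 0.2·666 = 167.
s = Ps − Pb = 167 − 90 = 77.

Required subsidy s = $77 per unit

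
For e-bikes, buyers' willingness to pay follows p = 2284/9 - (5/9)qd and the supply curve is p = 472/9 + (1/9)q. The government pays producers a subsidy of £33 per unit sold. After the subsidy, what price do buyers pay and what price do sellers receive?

Buyers pay £58.5; sellers receive £91.5

Pre-subsidy: 2284/9 - (5/9)q = 472/9 + (1/9)q gives q* = 302 and p* = 86.
With the subsidy, sellers receive ps = pb + 33 for each unit, where pb is the price buyers pay.
On the curves, pb = 2284/9 - (5/9)q and ps = 472/9 + (1/9)q; the wedge ps − pb = 33 gives 472/9 + (1/9)q − (2284/9 - (5/9)q) = 33, so q' = 351.5.
Then pb = 2284/9 − (5/9)·351.5 = 58.5 and ps = 472/9 + (1/9)·351.5 = 91.5.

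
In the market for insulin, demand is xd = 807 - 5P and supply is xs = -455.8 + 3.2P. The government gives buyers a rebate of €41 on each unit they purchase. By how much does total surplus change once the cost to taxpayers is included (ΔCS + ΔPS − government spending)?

Net change in total surplus = -€1640

Pre-subsidy: 807 - 5P = -455.8 + 3.2P gives P* = 154, x* = 37.
With the rebate, buyers effectively pay Pb = Ps − 41, where Ps is the price sellers receive.
Demand in terms of Ps becomes xd = 807 − 5(Ps − 41) = 1012 - 5Ps. Setting this equal to supply: 1012 - 5Ps = -455.8 + 3.2Ps, so Ps = 179.
Buyers pay Pb = 179 − 41 = 138; x' = -455.8 + 3.2·179 = 117.
ΔCS = ½(37 + 117)(154 − 138) = 1232; ΔPS = ½(37 + 117)(179 − 154) = 1925.
Government spending = 41 × 117 = 4797.
Net change = 1232 + 1925 − 4797 = -1640. The loss equals the DWL triangle ½·41·80.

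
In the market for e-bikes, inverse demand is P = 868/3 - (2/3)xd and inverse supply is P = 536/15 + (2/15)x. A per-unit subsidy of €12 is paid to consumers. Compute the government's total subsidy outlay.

Government cost = €3984

Pre-subsidy: 868/3 - (2/3)x = 536/15 + (2/15)x gives x* = 317 and P* = 78.
With the rebate, buyers effectively pay Pb = Ps − 12, where Ps is the price sellers receive.
On the curves, Pb = 868/3 - (2/3)x and Ps = 536/15 + (2/15)x; the wedge Ps − Pb = 12 gives 536/15 + (2/15)x − (868/3 - (2/3)x) = 12, so x' = 332.
Then Pb = 868/3 − (2/3)·332 = 68 and Ps = 536/15 + (2/15)·332 = 80.
Government outlay = subsidy × quantity = 12 × 332 = 3984.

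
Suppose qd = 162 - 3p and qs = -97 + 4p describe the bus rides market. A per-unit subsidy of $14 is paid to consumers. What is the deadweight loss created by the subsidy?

Pre-subsidy: 162 - 3p = -97 + 4p gives p* = 37, q* = 51.
With the rebate, buyers effectively pay pb = ps − 14, where ps is the price sellers receive.
Demand in terms of ps becomes qd = 162 − 3(ps − 14) = 204 - 3ps. Setting this equal to supply: 204 - 3ps = -97 + 4ps, so ps = 43.
Buyers pay pb = 43 − 14 = 29; q' = -97 + 4·43 = 75.
The subsidy expands output by 75 − 51 = 24 past the efficient level; on those units the gap between marginal cost and willingness to pay runs from 0 up to 14.
DWL = ½ × 14 × 24 = 168.

Deadweight loss = $168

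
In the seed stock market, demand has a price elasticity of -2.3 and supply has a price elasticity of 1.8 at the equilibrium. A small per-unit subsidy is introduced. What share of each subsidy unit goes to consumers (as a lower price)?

For a small subsidy around the equilibrium, the benefit split depends on the relative slopes, which at a point are proportional to the elasticities.
Buyer share = εs/(εs + |εd|) = 1.8/(1.8 + 2.3) = 18/41; seller share = |εd|/(εs + |εd|) = 23/41.

Consumer share = 18/41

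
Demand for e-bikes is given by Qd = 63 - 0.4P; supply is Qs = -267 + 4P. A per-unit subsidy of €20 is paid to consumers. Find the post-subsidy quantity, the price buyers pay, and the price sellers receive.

Q' = 443/11; buyers pay 625/11; sellers receive 845/11

Pre-subsidy: 63 - 0.4P = -267 + 4P gives P* = 75, Q* = 33.
With the rebate, buyers effectively pay Pb = Ps − 20, where Ps is the price sellers receive.
Demand in terms of Ps becomes Qd = 63 − 0.4(Ps − 20) = 71 - 0.4Ps. Setting this equal to supply: 71 - 0.4Ps = -267 + 4Ps, so Ps = 845/11.
Buyers pay Pb = 845/11 − 20 = 625/11; Q' = -267 + 4·(845/11) = 443/11.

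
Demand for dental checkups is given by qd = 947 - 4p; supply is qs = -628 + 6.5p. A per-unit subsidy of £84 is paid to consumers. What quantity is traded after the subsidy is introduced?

q' = 555

Pre-subsidy: 947 - 4p = -628 + 6.5p gives p* = 150, q* = 347.
With the rebate, buyers effectively pay pb = ps − 84, where ps is the price sellers receive.
Demand in terms of ps becomes qd = 947 − 4(ps − 84) = 1283 - 4ps. Setting this equal to supply: 1283 - 4ps = -628 + 6.5ps, so ps = 182.
Buyers pay pb = 182 − 84 = 98; q' = -628 + 6.5·182 = 555.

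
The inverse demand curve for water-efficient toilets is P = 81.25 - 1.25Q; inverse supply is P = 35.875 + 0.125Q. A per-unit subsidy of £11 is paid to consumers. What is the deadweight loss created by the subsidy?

Pre-subsidy: 81.25 - 1.25Q = 35.875 + 0.125Q gives Q* = 33 and P* = 40.
With the rebate, buyers effectively pay Pb = Ps − 11, where Ps is the price sellers receive.
On the curves, Pb = 81.25 - 1.25Q and Ps = 35.875 + 0.125Q; the wedge Ps − Pb = 11 gives 35.875 + 0.125Q − (81.25 - 1.25Q) = 11, so Q' = 41.
Then Pb = 81.25 − 1.25·41 = 30 and Ps = 35.875 + 0.125·41 = 41.
The subsidy expands output by 41 − 33 = 8 past the efficient level; on those units the gap between marginal cost and willingness to pay runs from 0 up to 11.
DWL = ½ × 11 × 8 = 44.

Deadweight loss = £44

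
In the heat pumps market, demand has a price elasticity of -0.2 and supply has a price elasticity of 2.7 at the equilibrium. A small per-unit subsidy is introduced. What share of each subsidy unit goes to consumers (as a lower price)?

Consumer share = 27/29

For a small subsidy around the equilibrium, the benefit split depends on the relative slopes, which at a point are proportional to the elasticities.
Buyer share = εs/(εs + |εd|) = 2.7/(2.7 + 0.2) = 27/29; seller share = |εd|/(εs + |εd|) = 2/29.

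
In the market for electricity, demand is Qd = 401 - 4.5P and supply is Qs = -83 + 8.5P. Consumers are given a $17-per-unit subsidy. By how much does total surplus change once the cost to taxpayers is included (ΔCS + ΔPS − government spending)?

Net change in total surplus = -44217/104

Pre-subsidy: 401 - 4.5P = -83 + 8.5P gives P* = 484/13, Q* = 3035/13.
With the rebate, buyers effectively pay Pb = Ps − 17, where Ps is the price sellers receive.
Demand in terms of Ps becomes Qd = 401 − 4.5(Ps − 17) = 477.5 - 4.5Ps. Setting this equal to supply: 477.5 - 4.5Ps = -83 + 8.5Ps, so Ps = 1121/26.
Buyers pay Pb = 1121/26 − 17 = 679/26; Q' = -83 + 8.5·(1121/26) = 14741/52.
ΔCS = ½(3035/13 + 14741/52)(484/13 − 679/26) = 7768609/2704; ΔPS = ½(3035/13 + 14741/52)(1121/26 − 484/13) = 4112793/2704.
Government spending = 17 × 14741/52 = 250597/52.
Net change = 7768609/2704 + 4112793/2704 − 250597/52 = -44217/104. The loss equals the DWL triangle ½·17·2601/52.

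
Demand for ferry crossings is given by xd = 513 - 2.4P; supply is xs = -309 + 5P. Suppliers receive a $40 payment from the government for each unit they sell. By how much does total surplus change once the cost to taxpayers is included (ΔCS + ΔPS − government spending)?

Net change in total surplus = -48000/37

Pre-subsidy: 513 - 2.4P = -309 + 5P gives P* = 4110/37, x* = 9117/37.
With the subsidy, sellers receive Ps = Pb + 40 for each unit, where Pb is the price buyers pay.
Supply in terms of Pb becomes xs = -309 + 5(Pb + 40) = -109 + 5Pb. Setting this equal to demand: 513 - 2.4Pb = -109 + 5Pb, so Pb = 3110/37.
Sellers receive Ps = 3110/37 + 40 = 4590/37; x' = 513 − 2.4·(3110/37) = 11517/37.
ΔCS = ½(9117/37 + 11517/37)(4110/37 − 3110/37) = 10317000/1369; ΔPS = ½(9117/37 + 11517/37)(4590/37 − 4110/37) = 4952160/1369.
Government spending = 40 × 11517/37 = 460680/37.
Net change = 10317000/1369 + 4952160/1369 − 460680/37 = -48000/37. The loss equals the DWL triangle ½·40·2400/37.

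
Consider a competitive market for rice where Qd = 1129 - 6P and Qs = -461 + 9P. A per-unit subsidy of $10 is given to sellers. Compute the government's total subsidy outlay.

Pre-subsidy: 1129 - 6P = -461 + 9P gives P* = 106, Q* = 493.
With the subsidy, sellers receive Ps = Pb + 10 for each unit, where Pb is the price buyers pay.
Supply in terms of Pb becomes Qs = -461 + 9(Pb + 10) = -371 + 9Pb. Setting this equal to demand: 1129 - 6Pb = -371 + 9Pb, so Pb = 100.
Sellers receive Ps = 100 + 10 = 110; Q' = 1129 − 6·100 = 529.
Government outlay = subsidy × quantity = 10 × 529 = 5290.

Government cost = $5290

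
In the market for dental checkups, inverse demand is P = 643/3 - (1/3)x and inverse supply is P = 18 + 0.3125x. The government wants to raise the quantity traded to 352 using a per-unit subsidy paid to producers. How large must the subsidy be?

Required subsidy s = 31 per unit

At x = 352, from the demand curve buyers pay Pb = 643/3 − (1/3)·352 = 97; from the supply curve sellers need Ps = 18 + 0.3125·352 = 128.
The subsidy must fill the gap: s = Ps − Pb = 128 − 97 = 31.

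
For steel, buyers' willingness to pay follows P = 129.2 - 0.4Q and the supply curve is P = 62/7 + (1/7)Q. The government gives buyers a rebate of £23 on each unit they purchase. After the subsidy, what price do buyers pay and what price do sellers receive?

Pre-subsidy: 129.2 - 0.4Q = 62/7 + (1/7)Q gives Q* = 4212/19 and P* = 770/19.
With the rebate, buyers effectively pay Pb = Ps − 23, where Ps is the price sellers receive.
On the curves, Pb = 129.2 - 0.4Q and Ps = 62/7 + (1/7)Q; the wedge Ps − Pb = 23 gives 62/7 + (1/7)Q − (129.2 - 0.4Q) = 23, so Q' = 5017/19.
Then Pb = 129.2 − 0.4·(5017/19) = 448/19 and Ps = 62/7 + (1/7)·(5017/19) = 885/19.

Buyers pay 448/19; sellers receive 885/19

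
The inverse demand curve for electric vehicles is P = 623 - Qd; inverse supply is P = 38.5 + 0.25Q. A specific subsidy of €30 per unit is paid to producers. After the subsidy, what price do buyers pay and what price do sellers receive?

Pre-subsidy: 623 - Q = 38.5 + 0.25Q gives Q* = 467.6 and P* = 155.4.
With the subsidy, sellers receive Ps = Pb + 30 for each unit, where Pb is the price buyers pay.
On the curves, Pb = 623 - Q and Ps = 38.5 + 0.25Q; the wedge Ps − Pb = 30 gives 38.5 + 0.25Q − (623 - Q) = 30, so Q' = 491.6.
Then Pb = 623 − 1·491.6 = 131.4 and Ps = 38.5 + 0.25·491.6 = 161.4.

Buyers pay €131.4; sellers receive €161.4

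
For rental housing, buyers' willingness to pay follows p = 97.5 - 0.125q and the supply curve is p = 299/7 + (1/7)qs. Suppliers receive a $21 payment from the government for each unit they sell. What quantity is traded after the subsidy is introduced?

q' = 4244/15

Pre-subsidy: 97.5 - 0.125q = 299/7 + (1/7)q gives q* = 3068/15 and p* = 1079/15.
With the subsidy, sellers receive ps = pb + 21 for each unit, where pb is the price buyers pay.
On the curves, pb = 97.5 - 0.125q and ps = 299/7 + (1/7)q; the wedge ps − pb = 21 gives 299/7 + (1/7)q − (97.5 - 0.125q) = 21, so q' = 4244/15.
Then pb = 97.5 − 0.125·(4244/15) = 932/15 and ps = 299/7 + (1/7)·(4244/15) = 1247/15.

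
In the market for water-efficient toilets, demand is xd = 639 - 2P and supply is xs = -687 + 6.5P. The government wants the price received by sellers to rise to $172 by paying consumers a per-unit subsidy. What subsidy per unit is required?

At a seller price of 172, quantity supplied is -687 + 6.5·172 = 431.
Buyers absorb 431 only when they pay Pb with 639 − 2·Pb = 431, i.e. Pb = 104.
s = Ps − Pb = 172 − 104 = 68.

Required subsidy s = $68 per unit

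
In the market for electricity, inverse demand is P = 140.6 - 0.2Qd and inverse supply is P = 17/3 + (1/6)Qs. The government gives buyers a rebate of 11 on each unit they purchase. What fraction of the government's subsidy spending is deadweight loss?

Pre-subsidy: 140.6 - 0.2Q = 17/3 + (1/6)Q gives Q* = 368 and P* = 67.
With the rebate, buyers effectively pay Pb = Ps − 11, where Ps is the price sellers receive.
On the curves, Pb = 140.6 - 0.2Q and Ps = 17/3 + (1/6)Q; the wedge Ps − Pb = 11 gives 17/3 + (1/6)Q − (140.6 - 0.2Q) = 11, so Q' = 398.
Then Pb = 140.6 − 0.2·398 = 61 and Ps = 17/3 + (1/6)·398 = 72.
ΔCS = ½(368 + 398)(67 − 61) = 2298; ΔPS = ½(368 + 398)(72 − 67) = 1915.
Government spending = 11 × 398 = 4378.
DWL = ½ × 11 × (398 − 368) = 165; fraction = 165 / 4378 = 15/398.

DWL / government spending = 15/398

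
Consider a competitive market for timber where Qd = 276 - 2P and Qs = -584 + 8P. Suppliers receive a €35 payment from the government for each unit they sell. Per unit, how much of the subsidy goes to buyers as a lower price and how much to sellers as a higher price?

Pre-subsidy: 276 - 2P = -584 + 8P gives P* = 86, Q* = 104.
With the subsidy, sellers receive Ps = Pb + 35 for each unit, where Pb is the price buyers pay.
Supply in terms of Pb becomes Qs = -584 + 8(Pb + 35) = -304 + 8Pb. Setting this equal to demand: 276 - 2Pb = -304 + 8Pb, so Pb = 58.
Sellers receive Ps = 58 + 35 = 93; Q' = 276 − 2·58 = 160.
Buyers' price falls by P* − Pb = 86 − 58 = 28; sellers' price rises by Ps − P* = 93 − 86 = 7.

Buyers gain €28 per unit; sellers gain €7 per unit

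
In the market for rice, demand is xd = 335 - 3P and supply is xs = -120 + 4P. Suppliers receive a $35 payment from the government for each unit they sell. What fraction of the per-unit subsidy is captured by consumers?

Consumer share = 4/7

Pre-subsidy: 335 - 3P = -120 + 4P gives P* = 65, x* = 140.
With the subsidy, sellers receive Ps = Pb + 35 for each unit, where Pb is the price buyers pay.
Supply in terms of Pb becomes xs = -120 + 4(Pb + 35) = 20 + 4Pb. Setting this equal to demand: 335 - 3Pb = 20 + 4Pb, so Pb = 45.
Sellers receive Ps = 45 + 35 = 80; x' = 335 − 3·45 = 200.
Buyers' price falls by P* − Pb = 65 − 45 = 20; sellers' price rises by Ps − P* = 80 − 65 = 15.
So consumers capture 20/35 = 4/7 of each unit of subsidy.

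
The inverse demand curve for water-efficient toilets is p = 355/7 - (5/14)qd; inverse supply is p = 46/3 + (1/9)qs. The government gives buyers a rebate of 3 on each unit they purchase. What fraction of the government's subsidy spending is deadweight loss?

DWL / government spending = 63/1612

Pre-subsidy: 355/7 - (5/14)q = 46/3 + (1/9)q gives q* = 4458/59 and p* = 1400/59.
With the rebate, buyers effectively pay pb = ps − 3, where ps is the price sellers receive.
On the curves, pb = 355/7 - (5/14)q and ps = 46/3 + (1/9)q; the wedge ps − pb = 3 gives 46/3 + (1/9)q − (355/7 - (5/14)q) = 3, so q' = 4836/59.
Then pb = 355/7 − (5/14)·(4836/59) = 1265/59 and ps = 46/3 + (1/9)·(4836/59) = 1442/59.
ΔCS = ½(4458/59 + 4836/59)(1400/59 − 1265/59) = 627345/3481; ΔPS = ½(4458/59 + 4836/59)(1442/59 − 1400/59) = 195174/3481.
Government spending = 3 × 4836/59 = 14508/59.
DWL = ½ × 3 × (4836/59 − 4458/59) = 567/59; fraction = (567/59) / (14508/59) = 63/1612.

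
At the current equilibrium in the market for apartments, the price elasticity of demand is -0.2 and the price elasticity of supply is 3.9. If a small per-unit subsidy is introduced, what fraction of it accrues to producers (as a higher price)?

Producer share = 2/41

For a small subsidy around the equilibrium, the benefit split depends on the relative slopes, which at a point are proportional to the elasticities.
Buyer share = εs/(εs + |εd|) = 3.9/(3.9 + 0.2) = 39/41; seller share = |εd|/(εs + |εd|) = 2/41.
So producers capture 2/41 of the subsidy.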